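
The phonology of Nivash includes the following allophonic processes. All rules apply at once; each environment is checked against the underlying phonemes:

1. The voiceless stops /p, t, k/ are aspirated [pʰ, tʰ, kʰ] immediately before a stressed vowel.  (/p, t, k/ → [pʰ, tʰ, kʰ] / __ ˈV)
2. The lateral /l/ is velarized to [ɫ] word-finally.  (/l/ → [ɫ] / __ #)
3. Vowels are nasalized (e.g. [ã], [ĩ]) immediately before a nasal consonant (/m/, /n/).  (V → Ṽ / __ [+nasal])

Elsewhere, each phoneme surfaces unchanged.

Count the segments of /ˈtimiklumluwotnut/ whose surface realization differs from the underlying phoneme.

Segments that undergo a rule: /t/ → [tʰ] (rule 1); /i/ → [ĩ] (rule 3); /u/ → [ũ] (rule 3).
All other segments surface unchanged.

3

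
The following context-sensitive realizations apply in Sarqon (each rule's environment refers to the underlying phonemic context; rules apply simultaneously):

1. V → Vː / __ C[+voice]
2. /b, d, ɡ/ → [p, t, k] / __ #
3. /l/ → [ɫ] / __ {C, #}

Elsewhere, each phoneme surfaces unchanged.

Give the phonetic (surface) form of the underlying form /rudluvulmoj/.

[ruːdluːvuːɫmoːj]

/u/ — between /r/ and /d/, before a voiced consonant — surfaces as [uː] (rule 1).
/d/ (between /u/ and /l/): rule 2 targets it, but not word-finally → unchanged [d].
/l/ — between /d/ and /u/; rule 3 does not apply here → [l].
/u/ (between /l/ and /v/) occurs before a voiced consonant → [uː] by rule 1.
Rule 1 applies to /u/ (between /v/ and /l/: before a voiced consonant) → [uː].
/l/ (between /u/ and /m/) occurs word-finally or immediately before a consonant → [ɫ] by rule 3.
/o/ (between /m/ and /j/): before a voiced consonant, so rule 1 applies → [oː].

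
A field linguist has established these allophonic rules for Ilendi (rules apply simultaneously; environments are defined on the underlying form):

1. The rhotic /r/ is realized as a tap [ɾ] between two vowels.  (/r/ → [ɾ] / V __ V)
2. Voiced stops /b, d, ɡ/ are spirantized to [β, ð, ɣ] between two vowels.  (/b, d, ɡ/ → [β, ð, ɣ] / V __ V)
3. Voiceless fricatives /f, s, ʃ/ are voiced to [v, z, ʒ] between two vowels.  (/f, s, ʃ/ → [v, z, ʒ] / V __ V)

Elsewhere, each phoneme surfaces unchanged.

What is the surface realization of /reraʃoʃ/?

/r/ (word-initial) fails the environment for rule 1, so it stays [r].
/e/ (between /r/ and /r/): no rule targets it → [e].
/r/ (between /e/ and /a/) occurs between two vowels → [ɾ] by rule 1.
/a/ (between /r/ and /ʃ/) is unaffected → [a].
/ʃ/ (between /a/ and /o/): between two vowels, so rule 3 applies → [ʒ].
/o/ stays [o].
/ʃ/ (word-final) fails the environment for rule 3, so it stays [ʃ].

[reɾaʒoʃ]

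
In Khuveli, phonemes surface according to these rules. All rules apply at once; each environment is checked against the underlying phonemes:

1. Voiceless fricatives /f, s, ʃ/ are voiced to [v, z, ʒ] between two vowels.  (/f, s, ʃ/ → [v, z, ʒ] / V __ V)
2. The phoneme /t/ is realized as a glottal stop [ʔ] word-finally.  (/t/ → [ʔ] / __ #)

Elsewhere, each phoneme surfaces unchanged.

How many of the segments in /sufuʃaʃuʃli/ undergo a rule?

3

Segments that undergo a rule: /f/ → [v] (rule 1); /ʃ/ → [ʒ] (rule 1); /ʃ/ → [ʒ] (rule 1).
All other segments surface unchanged.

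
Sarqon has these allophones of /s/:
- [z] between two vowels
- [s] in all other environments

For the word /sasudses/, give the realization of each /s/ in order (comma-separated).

Occurrence 1 (position 1): no conditioning environment matches → elsewhere allophone [s].
Occurrence 2 (position 3): between two vowels → [z].
Occurrence 3 (position 6): no conditioning environment matches → elsewhere allophone [s].
Occurrence 4 (position 8): no conditioning environment matches → elsewhere allophone [s].

[s], [z], [s], [s]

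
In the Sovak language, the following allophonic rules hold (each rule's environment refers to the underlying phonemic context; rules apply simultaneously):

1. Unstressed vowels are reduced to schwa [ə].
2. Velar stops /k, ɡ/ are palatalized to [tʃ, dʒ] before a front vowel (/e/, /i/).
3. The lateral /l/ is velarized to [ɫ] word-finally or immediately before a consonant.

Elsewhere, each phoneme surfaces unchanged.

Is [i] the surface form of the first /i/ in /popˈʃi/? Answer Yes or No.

/i/ (word-final) is in the target of rule 1 but the environment (in an unstressed syllable) is not met → [i].
The actual realization is [i], which matches [i].

Yes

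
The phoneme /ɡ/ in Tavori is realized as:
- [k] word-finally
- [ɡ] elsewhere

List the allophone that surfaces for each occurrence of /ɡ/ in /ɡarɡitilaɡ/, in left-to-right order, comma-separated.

[ɡ], [ɡ], [k]

Occurrence 1 (position 1): no conditioning environment matches → elsewhere allophone [ɡ].
Occurrence 2 (position 4): no conditioning environment matches → elsewhere allophone [ɡ].
Occurrence 3 (position 10): word-finally → [k].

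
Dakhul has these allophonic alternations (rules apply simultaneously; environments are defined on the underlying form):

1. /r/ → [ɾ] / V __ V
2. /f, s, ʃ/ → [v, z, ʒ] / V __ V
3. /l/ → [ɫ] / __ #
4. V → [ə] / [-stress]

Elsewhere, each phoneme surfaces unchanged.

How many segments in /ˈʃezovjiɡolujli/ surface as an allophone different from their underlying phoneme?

5

Segments that undergo a rule: /o/ → [ə] (rule 4); /i/ → [ə] (rule 4); /o/ → [ə] (rule 4); /u/ → [ə] (rule 4); /i/ → [ə] (rule 4).
All other segments surface unchanged.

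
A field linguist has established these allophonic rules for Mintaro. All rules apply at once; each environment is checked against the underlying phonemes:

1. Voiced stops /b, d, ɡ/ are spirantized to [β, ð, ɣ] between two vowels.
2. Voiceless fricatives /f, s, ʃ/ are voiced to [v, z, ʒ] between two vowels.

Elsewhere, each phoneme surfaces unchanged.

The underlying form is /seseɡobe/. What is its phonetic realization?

[sezeɣoβe]

/s/ (word-initial): rule 2 targets it, but not between two vowels → unchanged [s].
/e/ stays [e].
/s/ meets the environment for rule 2 (between two vowels) → [z].
/e/ — not in any rule's target class → [e].
/ɡ/ (between /e/ and /o/): between two vowels, so rule 1 applies → [ɣ].
/o/ (between /ɡ/ and /b/): no rule targets it → [o].
/b/ (between /o/ and /e/) occurs between two vowels → [β] by rule 1.
/e/ — not in any rule's target class → [e].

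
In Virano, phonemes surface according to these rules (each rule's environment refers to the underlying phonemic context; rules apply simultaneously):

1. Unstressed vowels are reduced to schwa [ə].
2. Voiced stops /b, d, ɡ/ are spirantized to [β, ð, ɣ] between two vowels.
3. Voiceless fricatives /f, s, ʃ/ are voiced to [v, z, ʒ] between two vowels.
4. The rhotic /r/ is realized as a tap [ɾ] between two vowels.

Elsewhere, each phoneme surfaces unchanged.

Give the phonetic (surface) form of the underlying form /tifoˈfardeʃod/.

/t/ (word-initial): no rule targets it → [t].
Rule 1 applies to /i/ (between /t/ and /f/: in an unstressed syllable) → [ə].
Rule 3 applies to /f/ (between /i/ and /o/: between two vowels) → [v].
/o/ (between /f/ and /f/) occurs in an unstressed syllable → [ə] by rule 1.
/f/ (between /o/ and /a/) occurs between two vowels → [v] by rule 3.
/a/ (between /f/ and /r/) fails the environment for rule 1, so it stays [a].
/r/ — between /a/ and /d/; rule 4 does not apply here → [r].
/d/ (between /r/ and /e/) fails the environment for rule 2, so it stays [d].
/e/ (between /d/ and /ʃ/): in an unstressed syllable, so rule 1 applies → [ə].
Rule 3 applies to /ʃ/ (between /e/ and /o/: between two vowels) → [ʒ].
/o/ meets the environment for rule 1 (in an unstressed syllable) → [ə].
/d/ (word-final) is in the target of rule 2 but the environment (between two vowels) is not met → [d].

[təvəˈvardəʒəd]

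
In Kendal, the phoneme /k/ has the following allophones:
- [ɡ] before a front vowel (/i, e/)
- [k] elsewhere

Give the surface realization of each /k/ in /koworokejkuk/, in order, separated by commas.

Occurrence 1 (position 1): no conditioning environment matches → elsewhere allophone [k].
Occurrence 2 (position 7): before a front vowel (/i, e/) → [ɡ].
Occurrence 3 (position 10): no conditioning environment matches → elsewhere allophone [k].
Occurrence 4 (position 12): no conditioning environment matches → elsewhere allophone [k].

[k], [ɡ], [k], [k]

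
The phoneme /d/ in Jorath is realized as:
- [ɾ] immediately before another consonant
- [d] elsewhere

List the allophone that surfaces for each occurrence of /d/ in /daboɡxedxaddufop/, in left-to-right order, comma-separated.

Occurrence 1 (position 1): no conditioning environment matches → elsewhere allophone [d].
Occurrence 2 (position 8): immediately before another consonant → [ɾ].
Occurrence 3 (position 11): immediately before another consonant → [ɾ].
Occurrence 4 (position 12): no conditioning environment matches → elsewhere allophone [d].

[d], [ɾ], [ɾ], [d]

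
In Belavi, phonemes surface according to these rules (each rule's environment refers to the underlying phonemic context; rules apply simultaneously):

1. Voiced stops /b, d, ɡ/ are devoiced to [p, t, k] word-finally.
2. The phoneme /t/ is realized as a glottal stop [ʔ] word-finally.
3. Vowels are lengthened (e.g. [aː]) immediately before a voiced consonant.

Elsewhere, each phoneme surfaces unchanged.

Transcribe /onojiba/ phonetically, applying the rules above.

[oːnoːjiːba]

/o/ (word-initial) occurs before a voiced consonant → [oː] by rule 3.
/n/ — not in any rule's target class → [n].
Rule 3 applies to /o/ (between /n/ and /j/: before a voiced consonant) → [oː].
/j/ — not in any rule's target class → [j].
/i/ (between /j/ and /b/): before a voiced consonant, so rule 3 applies → [iː].
/b/ — between /i/ and /a/; rule 1 does not apply here → [b].
/a/ (word-final) is in the target of rule 3 but the environment (before a voiced consonant) is not met → [a].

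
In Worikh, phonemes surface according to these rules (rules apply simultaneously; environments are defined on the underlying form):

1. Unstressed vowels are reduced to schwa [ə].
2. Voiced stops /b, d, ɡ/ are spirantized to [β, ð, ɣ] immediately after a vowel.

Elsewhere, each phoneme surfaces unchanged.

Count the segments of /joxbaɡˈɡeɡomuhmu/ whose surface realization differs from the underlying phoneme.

7

Segments that undergo a rule: /o/ → [ə] (rule 1); /a/ → [ə] (rule 1); /ɡ/ → [ɣ] (rule 2); /ɡ/ → [ɣ] (rule 2); /o/ → [ə] (rule 1); /u/ → [ə] (rule 1); /u/ → [ə] (rule 1).
All other segments surface unchanged.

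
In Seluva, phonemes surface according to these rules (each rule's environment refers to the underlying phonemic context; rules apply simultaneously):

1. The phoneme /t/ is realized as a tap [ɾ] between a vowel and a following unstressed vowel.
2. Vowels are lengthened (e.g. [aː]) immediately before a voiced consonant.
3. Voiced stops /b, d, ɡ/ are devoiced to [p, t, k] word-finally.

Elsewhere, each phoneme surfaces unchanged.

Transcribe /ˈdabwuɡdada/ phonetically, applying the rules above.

/d/ (word-initial): rule 3 targets it, but not word-finally → unchanged [d].
Rule 2 applies to /a/ (between /d/ and /b/: before a voiced consonant) → [aː].
/b/ (between /a/ and /w/) fails the environment for rule 3, so it stays [b].
/u/ — between /w/ and /ɡ/, before a voiced consonant — surfaces as [uː] (rule 2).
/ɡ/ (between /u/ and /d/): rule 3 targets it, but not word-finally → unchanged [ɡ].
/d/ (between /ɡ/ and /a/): rule 3 targets it, but not word-finally → unchanged [d].
/a/ (between /d/ and /d/) occurs before a voiced consonant → [aː] by rule 2.
/d/ (between /a/ and /a/) fails the environment for rule 3, so it stays [d].
/a/ — word-final; rule 2 does not apply here → [a].

[ˈdaːbwuːɡdaːda]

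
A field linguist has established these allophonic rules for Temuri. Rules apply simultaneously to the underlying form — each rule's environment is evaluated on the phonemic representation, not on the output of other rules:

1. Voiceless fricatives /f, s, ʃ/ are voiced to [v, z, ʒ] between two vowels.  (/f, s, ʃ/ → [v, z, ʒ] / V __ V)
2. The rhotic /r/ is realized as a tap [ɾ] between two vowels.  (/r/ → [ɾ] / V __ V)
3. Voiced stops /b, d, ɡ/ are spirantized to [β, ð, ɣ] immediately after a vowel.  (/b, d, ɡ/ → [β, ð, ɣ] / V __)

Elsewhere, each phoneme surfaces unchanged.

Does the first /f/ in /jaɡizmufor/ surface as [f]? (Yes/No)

No

/f/ (between /u/ and /o/): between two vowels, so rule 1 applies → [v].
The actual realization is [v], not [f].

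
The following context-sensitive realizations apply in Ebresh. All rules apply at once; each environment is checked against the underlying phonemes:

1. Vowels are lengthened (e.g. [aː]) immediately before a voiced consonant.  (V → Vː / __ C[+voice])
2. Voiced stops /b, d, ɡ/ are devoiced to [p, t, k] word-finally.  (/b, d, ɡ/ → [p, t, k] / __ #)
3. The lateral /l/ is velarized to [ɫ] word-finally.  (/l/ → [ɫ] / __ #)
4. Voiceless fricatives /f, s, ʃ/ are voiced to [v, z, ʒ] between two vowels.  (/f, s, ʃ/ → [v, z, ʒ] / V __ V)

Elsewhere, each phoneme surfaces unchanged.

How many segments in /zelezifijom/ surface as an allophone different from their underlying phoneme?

Segments that undergo a rule: /e/ → [eː] (rule 1); /e/ → [eː] (rule 1); /f/ → [v] (rule 4); /i/ → [iː] (rule 1); /o/ → [oː] (rule 1).
All other segments surface unchanged.

5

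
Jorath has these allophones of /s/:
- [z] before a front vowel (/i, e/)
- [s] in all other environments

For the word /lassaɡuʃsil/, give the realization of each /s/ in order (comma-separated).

Occurrence 1 (position 3): no conditioning environment matches → elsewhere allophone [s].
Occurrence 2 (position 4): no conditioning environment matches → elsewhere allophone [s].
Occurrence 3 (position 9): before a front vowel (/i, e/) → [z].

[s], [s], [z]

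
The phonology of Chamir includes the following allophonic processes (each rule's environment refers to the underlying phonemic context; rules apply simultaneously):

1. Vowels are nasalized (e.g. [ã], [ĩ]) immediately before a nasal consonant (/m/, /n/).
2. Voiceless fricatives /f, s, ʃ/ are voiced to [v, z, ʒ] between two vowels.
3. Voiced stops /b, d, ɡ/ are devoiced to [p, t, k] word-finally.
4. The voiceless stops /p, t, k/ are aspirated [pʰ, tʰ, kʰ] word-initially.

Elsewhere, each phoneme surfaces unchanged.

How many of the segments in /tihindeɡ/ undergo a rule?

3

Segments that undergo a rule: /t/ → [tʰ] (rule 4); /i/ → [ĩ] (rule 1); /ɡ/ → [k] (rule 3).
All other segments surface unchanged.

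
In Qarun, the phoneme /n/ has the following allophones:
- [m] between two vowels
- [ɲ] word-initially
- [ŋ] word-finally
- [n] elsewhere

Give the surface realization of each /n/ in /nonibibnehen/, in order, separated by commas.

Occurrence 1 (position 1): word-initially → [ɲ].
Occurrence 2 (position 3): between two vowels → [m].
Occurrence 3 (position 8): no conditioning environment matches → elsewhere allophone [n].
Occurrence 4 (position 12): word-finally → [ŋ].

[ɲ], [m], [n], [ŋ]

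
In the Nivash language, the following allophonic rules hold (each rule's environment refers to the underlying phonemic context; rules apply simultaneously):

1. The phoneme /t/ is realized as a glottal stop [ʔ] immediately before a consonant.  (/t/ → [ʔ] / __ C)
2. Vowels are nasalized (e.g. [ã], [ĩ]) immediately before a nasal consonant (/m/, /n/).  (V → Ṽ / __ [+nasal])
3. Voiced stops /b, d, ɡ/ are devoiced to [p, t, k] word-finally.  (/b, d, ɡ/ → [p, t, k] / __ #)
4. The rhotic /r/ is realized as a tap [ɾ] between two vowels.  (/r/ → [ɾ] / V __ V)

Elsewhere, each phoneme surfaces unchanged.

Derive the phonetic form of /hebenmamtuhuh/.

[hebẽnmãmtuhuh]

/h/ (word-initial): no rule targets it → [h].
/e/ (between /h/ and /b/) is in the target of rule 2 but the environment (before a nasal consonant) is not met → [e].
/b/ (between /e/ and /e/) fails the environment for rule 3, so it stays [b].
/e/ — between /b/ and /n/, before a nasal consonant — surfaces as [ẽ] (rule 2).
/n/ — not in any rule's target class → [n].
/m/ stays [m].
/a/ — between /m/ and /m/, before a nasal consonant — surfaces as [ã] (rule 2).
/m/ (between /a/ and /t/): no rule targets it → [m].
/t/ (between /m/ and /u/) is in the target of rule 1 but the environment (immediately before a consonant) is not met → [t].
/u/ (between /t/ and /h/): rule 2 targets it, but not before a nasal consonant → unchanged [u].
/h/ (between /u/ and /u/) is unaffected → [h].
/u/ (between /h/ and /h/) is in the target of rule 2 but the environment (before a nasal consonant) is not met → [u].
/h/ stays [h].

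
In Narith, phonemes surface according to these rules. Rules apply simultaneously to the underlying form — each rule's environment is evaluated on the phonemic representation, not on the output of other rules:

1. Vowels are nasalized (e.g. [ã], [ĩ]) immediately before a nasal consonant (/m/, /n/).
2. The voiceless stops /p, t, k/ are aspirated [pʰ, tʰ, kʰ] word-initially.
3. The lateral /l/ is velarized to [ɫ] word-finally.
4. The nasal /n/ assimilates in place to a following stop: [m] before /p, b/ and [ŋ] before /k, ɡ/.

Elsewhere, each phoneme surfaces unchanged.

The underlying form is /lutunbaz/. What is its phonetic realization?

[lutũmbaz]

/l/ (word-initial): rule 3 targets it, but not word-finally → unchanged [l].
/u/ (between /l/ and /t/) fails the environment for rule 1, so it stays [u].
/t/ (between /u/ and /u/): rule 2 targets it, but not word-initially → unchanged [t].
/u/ (between /t/ and /n/): before a nasal consonant, so rule 1 applies → [ũ].
/n/ (between /u/ and /b/): before a labial or velar stop, so rule 4 applies → [m].
/b/ (between /n/ and /a/): no rule targets it → [b].
/a/ — between /b/ and /z/; rule 1 does not apply here → [a].
/z/ — not in any rule's target class → [z].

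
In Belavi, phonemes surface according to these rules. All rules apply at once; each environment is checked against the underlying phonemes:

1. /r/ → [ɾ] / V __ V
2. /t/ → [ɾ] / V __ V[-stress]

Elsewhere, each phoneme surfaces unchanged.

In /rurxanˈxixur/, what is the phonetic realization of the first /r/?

/r/ (word-initial): rule 1 targets it, but not between two vowels → unchanged [r].

[r]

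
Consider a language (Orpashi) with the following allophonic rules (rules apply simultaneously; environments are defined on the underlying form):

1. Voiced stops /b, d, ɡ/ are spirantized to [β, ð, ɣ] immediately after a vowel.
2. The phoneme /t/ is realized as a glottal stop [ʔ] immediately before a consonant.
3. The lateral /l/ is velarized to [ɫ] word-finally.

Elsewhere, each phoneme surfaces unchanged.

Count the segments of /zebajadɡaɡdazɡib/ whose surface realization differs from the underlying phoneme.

4

Segments that undergo a rule: /b/ → [β] (rule 1); /d/ → [ð] (rule 1); /ɡ/ → [ɣ] (rule 1); /b/ → [β] (rule 1).
All other segments surface unchanged.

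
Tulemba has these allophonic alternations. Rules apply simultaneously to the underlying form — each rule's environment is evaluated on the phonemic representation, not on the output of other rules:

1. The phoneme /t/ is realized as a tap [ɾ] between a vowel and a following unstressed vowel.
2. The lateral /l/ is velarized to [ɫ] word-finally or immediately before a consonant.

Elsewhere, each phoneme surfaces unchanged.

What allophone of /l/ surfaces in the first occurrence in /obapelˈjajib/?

/l/ (between /e/ and /j/): word-finally or immediately before a consonant, so rule 2 applies → [ɫ].

[ɫ]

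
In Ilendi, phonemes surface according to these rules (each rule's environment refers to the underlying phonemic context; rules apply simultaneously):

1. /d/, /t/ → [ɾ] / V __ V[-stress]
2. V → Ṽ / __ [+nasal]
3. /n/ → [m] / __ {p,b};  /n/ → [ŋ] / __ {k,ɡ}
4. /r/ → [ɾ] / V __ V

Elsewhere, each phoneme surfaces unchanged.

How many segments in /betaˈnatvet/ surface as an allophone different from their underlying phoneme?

2

Segments that undergo a rule: /t/ → [ɾ] (rule 1); /a/ → [ã] (rule 2).
All other segments surface unchanged.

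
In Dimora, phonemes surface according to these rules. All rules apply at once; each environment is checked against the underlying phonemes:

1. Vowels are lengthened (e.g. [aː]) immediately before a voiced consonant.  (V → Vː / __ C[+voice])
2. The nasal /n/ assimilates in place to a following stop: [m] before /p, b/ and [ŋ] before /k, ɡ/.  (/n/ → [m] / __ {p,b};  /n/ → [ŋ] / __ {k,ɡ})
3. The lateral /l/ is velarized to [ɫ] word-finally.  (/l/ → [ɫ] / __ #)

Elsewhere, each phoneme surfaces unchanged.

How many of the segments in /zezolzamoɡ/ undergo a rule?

4

Segments that undergo a rule: /e/ → [eː] (rule 1); /o/ → [oː] (rule 1); /a/ → [aː] (rule 1); /o/ → [oː] (rule 1).
All other segments surface unchanged.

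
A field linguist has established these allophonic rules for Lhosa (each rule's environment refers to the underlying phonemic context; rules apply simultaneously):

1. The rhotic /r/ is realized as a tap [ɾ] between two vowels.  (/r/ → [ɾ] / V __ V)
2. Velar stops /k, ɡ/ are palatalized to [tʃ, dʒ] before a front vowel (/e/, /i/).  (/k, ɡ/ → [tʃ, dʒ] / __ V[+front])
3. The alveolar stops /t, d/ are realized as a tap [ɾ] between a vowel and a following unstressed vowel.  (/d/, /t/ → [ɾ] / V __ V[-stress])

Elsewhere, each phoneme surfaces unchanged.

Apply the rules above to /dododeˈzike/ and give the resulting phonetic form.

/d/ — word-initial; rule 3 does not apply here → [d].
/o/ (between /d/ and /d/): no rule targets it → [o].
/d/ (between /o/ and /o/): between a vowel and a following unstressed vowel, so rule 3 applies → [ɾ].
/o/ — not in any rule's target class → [o].
Rule 3 applies to /d/ (between /o/ and /e/: between a vowel and a following unstressed vowel) → [ɾ].
/e/ — not in any rule's target class → [e].
/z/ — not in any rule's target class → [z].
/i/ (between /z/ and /k/): no rule targets it → [i].
/k/ (between /i/ and /e/): before a front vowel, so rule 2 applies → [tʃ].
/e/ (word-final) is unaffected → [e].

[doɾoɾeˈzitʃe]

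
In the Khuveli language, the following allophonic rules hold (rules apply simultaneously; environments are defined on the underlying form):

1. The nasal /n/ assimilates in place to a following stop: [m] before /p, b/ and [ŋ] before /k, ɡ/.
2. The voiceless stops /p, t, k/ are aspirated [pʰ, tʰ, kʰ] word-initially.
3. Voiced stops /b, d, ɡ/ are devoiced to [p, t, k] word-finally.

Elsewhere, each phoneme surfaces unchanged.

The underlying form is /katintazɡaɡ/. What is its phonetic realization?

[kʰatintazɡak]

/k/ (word-initial): word-initially, so rule 2 applies → [kʰ].
/a/ (between /k/ and /t/): no rule targets it → [a].
/t/ — between /a/ and /i/; rule 2 does not apply here → [t].
/i/ (between /t/ and /n/): no rule targets it → [i].
/n/ — between /i/ and /t/; rule 1 does not apply here → [n].
/t/ (between /n/ and /a/) fails the environment for rule 2, so it stays [t].
/a/ — not in any rule's target class → [a].
/z/ (between /a/ and /ɡ/) is unaffected → [z].
/ɡ/ (between /z/ and /a/): rule 3 targets it, but not word-finally → unchanged [ɡ].
/a/ (between /ɡ/ and /ɡ/) is unaffected → [a].
/ɡ/ meets the environment for rule 3 (word-finally) → [k].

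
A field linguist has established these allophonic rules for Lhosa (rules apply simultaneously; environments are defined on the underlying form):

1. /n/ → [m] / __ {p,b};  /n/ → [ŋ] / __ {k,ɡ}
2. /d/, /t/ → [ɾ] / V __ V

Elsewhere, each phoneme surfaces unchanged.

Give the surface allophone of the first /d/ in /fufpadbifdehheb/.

/d/ (between /a/ and /b/): rule 2 targets it, but not between two vowels → unchanged [d].

[d]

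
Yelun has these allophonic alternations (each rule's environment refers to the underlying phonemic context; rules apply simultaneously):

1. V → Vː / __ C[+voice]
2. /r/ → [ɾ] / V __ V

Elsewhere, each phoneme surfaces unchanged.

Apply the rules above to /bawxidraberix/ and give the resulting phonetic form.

/b/ stays [b].
/a/ (between /b/ and /w/): before a voiced consonant, so rule 1 applies → [aː].
/w/ (between /a/ and /x/): no rule targets it → [w].
/x/ (between /w/ and /i/): no rule targets it → [x].
/i/ meets the environment for rule 1 (before a voiced consonant) → [iː].
/d/ — not in any rule's target class → [d].
/r/ (between /d/ and /a/): rule 2 targets it, but not between two vowels → unchanged [r].
/a/ (between /r/ and /b/) occurs before a voiced consonant → [aː] by rule 1.
/b/ stays [b].
/e/ — between /b/ and /r/, before a voiced consonant — surfaces as [eː] (rule 1).
/r/ meets the environment for rule 2 (between two vowels) → [ɾ].
/i/ (between /r/ and /x/) fails the environment for rule 1, so it stays [i].
/x/ stays [x].

[baːwxiːdraːbeːɾix]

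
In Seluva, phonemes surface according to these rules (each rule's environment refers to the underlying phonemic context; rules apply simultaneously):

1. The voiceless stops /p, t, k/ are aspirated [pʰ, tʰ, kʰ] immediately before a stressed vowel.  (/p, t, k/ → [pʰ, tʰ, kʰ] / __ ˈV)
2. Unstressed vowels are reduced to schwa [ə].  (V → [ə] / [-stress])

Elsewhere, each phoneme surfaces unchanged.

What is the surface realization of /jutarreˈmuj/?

/u/ (between /j/ and /t/) occurs in an unstressed syllable → [ə] by rule 2.
/t/ (between /u/ and /a/) fails the environment for rule 1, so it stays [t].
/a/ meets the environment for rule 2 (in an unstressed syllable) → [ə].
/e/ (between /r/ and /m/): in an unstressed syllable, so rule 2 applies → [ə].
/u/ (between /m/ and /j/) fails the environment for rule 2, so it stays [u].

[jətərrəˈmuj]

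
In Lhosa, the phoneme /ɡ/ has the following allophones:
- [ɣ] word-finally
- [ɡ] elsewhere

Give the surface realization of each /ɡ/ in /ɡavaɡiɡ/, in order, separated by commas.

Occurrence 1 (position 1): no conditioning environment matches → elsewhere allophone [ɡ].
Occurrence 2 (position 5): no conditioning environment matches → elsewhere allophone [ɡ].
Occurrence 3 (position 7): word-finally → [ɣ].

[ɡ], [ɡ], [ɣ]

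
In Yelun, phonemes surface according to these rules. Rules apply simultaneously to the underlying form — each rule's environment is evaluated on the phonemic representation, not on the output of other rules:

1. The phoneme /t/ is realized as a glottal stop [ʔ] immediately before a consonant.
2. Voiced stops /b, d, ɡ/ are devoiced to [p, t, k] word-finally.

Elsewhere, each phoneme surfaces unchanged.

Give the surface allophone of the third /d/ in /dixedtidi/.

[d]

/d/ (between /i/ and /i/): rule 2 targets it, but not word-finally → unchanged [d].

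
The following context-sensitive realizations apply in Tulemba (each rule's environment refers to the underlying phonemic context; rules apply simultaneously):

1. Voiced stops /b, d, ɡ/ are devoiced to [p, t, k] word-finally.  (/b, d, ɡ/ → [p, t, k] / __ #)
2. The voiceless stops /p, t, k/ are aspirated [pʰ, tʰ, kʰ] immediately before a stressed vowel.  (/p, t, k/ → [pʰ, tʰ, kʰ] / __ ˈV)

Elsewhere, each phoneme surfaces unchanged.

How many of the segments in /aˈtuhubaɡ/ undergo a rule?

Segments that undergo a rule: /t/ → [tʰ] (rule 2); /ɡ/ → [k] (rule 1).
All other segments surface unchanged.

2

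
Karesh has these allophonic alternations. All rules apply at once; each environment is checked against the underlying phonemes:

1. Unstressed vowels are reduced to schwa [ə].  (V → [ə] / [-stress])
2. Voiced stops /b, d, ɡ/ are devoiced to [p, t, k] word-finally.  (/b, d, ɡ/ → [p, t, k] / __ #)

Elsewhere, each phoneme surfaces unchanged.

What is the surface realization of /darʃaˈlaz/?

[dərʃəˈlaz]

/d/ (word-initial): rule 2 targets it, but not word-finally → unchanged [d].
Rule 1 applies to /a/ (between /d/ and /r/: in an unstressed syllable) → [ə].
/r/ — not in any rule's target class → [r].
/ʃ/ stays [ʃ].
/a/ (between /ʃ/ and /l/): in an unstressed syllable, so rule 1 applies → [ə].
/l/ stays [l].
/a/ (between /l/ and /z/) fails the environment for rule 1, so it stays [a].
/z/ — not in any rule's target class → [z].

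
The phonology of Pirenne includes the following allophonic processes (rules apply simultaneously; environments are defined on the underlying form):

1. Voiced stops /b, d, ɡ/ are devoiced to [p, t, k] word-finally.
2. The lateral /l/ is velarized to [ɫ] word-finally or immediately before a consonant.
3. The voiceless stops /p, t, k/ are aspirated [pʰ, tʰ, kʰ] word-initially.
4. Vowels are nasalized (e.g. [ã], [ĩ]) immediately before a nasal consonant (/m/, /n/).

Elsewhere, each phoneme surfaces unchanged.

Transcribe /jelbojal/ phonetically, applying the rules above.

/j/ — not in any rule's target class → [j].
/e/ (between /j/ and /l/) is in the target of rule 4 but the environment (before a nasal consonant) is not met → [e].
Rule 2 applies to /l/ (between /e/ and /b/: word-finally or immediately before a consonant) → [ɫ].
/b/ — between /l/ and /o/; rule 1 does not apply here → [b].
/o/ (between /b/ and /j/): rule 4 targets it, but not before a nasal consonant → unchanged [o].
/j/ (between /o/ and /a/) is unaffected → [j].
/a/ — between /j/ and /l/; rule 4 does not apply here → [a].
/l/ (word-final): word-finally or immediately before a consonant, so rule 2 applies → [ɫ].

[jeɫbojaɫ]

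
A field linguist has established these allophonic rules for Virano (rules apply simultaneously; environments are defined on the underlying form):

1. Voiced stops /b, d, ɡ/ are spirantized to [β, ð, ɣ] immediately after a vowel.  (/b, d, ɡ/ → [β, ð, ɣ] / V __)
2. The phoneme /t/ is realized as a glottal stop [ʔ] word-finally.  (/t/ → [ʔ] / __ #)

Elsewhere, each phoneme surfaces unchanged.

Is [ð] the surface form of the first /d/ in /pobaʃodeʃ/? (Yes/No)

/d/ (between /o/ and /e/): immediately after a vowel, so rule 1 applies → [ð].
The actual realization is [ð], which matches [ð].

Yes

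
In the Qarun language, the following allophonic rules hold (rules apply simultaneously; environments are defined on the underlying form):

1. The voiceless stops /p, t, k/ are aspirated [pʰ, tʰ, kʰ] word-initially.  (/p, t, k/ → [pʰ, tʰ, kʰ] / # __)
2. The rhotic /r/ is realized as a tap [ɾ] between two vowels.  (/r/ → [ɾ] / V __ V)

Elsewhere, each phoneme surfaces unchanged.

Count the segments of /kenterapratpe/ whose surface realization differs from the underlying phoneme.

Segments that undergo a rule: /k/ → [kʰ] (rule 1); /r/ → [ɾ] (rule 2).
All other segments surface unchanged.

2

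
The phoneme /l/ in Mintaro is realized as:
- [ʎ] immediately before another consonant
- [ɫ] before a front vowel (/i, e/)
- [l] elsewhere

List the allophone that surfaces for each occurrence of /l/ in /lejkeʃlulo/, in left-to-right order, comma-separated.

[ɫ], [l], [l]

Occurrence 1 (position 1): before a front vowel (/i, e/) → [ɫ].
Occurrence 2 (position 7): no conditioning environment matches → elsewhere allophone [l].
Occurrence 3 (position 9): no conditioning environment matches → elsewhere allophone [l].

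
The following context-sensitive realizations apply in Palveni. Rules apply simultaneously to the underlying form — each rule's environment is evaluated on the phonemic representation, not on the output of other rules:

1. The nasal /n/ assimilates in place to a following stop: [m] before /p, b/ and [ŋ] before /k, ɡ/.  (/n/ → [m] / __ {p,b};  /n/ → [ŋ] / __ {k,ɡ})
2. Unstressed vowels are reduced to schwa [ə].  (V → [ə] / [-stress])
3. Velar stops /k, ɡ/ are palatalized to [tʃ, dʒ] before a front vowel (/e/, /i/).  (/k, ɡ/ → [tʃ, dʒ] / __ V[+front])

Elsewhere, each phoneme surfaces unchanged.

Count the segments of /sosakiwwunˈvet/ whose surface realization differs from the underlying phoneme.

5

Segments that undergo a rule: /o/ → [ə] (rule 2); /a/ → [ə] (rule 2); /k/ → [tʃ] (rule 3); /i/ → [ə] (rule 2); /u/ → [ə] (rule 2).
All other segments surface unchanged.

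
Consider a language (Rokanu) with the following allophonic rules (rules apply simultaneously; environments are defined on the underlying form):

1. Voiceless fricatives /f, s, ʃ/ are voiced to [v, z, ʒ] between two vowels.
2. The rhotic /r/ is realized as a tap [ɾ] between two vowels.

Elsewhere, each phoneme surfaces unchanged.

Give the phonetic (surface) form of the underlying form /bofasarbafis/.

/b/ (word-initial) is unaffected → [b].
/o/ (between /b/ and /f/) is unaffected → [o].
/f/ (between /o/ and /a/): between two vowels, so rule 1 applies → [v].
/a/ (between /f/ and /s/) is unaffected → [a].
Rule 1 applies to /s/ (between /a/ and /a/: between two vowels) → [z].
/a/ — not in any rule's target class → [a].
/r/ (between /a/ and /b/): rule 2 targets it, but not between two vowels → unchanged [r].
/b/ (between /r/ and /a/) is unaffected → [b].
/a/ stays [a].
/f/ (between /a/ and /i/) occurs between two vowels → [v] by rule 1.
/i/ (between /f/ and /s/) is unaffected → [i].
/s/ (word-final) is in the target of rule 1 but the environment (between two vowels) is not met → [s].

[bovazarbavis]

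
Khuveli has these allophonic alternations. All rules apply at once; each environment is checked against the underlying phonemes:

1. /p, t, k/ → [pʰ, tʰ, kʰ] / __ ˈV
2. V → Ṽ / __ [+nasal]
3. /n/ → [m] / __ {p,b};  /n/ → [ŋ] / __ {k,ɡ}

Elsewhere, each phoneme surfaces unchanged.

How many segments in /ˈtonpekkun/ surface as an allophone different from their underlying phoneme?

4

Segments that undergo a rule: /t/ → [tʰ] (rule 1); /o/ → [õ] (rule 2); /n/ → [m] (rule 3); /u/ → [ũ] (rule 2).
All other segments surface unchanged.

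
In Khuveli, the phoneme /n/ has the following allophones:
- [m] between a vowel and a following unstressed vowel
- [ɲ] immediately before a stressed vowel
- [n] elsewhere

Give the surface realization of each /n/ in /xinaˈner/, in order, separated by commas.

[m], [ɲ]

Occurrence 1 (position 3): between a vowel and a following unstressed vowel → [m].
Occurrence 2 (position 5): immediately before a stressed vowel → [ɲ].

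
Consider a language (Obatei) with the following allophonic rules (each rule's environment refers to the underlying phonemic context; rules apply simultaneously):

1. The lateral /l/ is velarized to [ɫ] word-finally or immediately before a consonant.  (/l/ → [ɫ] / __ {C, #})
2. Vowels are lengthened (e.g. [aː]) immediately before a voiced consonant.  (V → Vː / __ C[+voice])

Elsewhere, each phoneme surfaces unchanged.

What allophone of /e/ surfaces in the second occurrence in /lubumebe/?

/e/ — word-final; rule 2 does not apply here → [e].

[e]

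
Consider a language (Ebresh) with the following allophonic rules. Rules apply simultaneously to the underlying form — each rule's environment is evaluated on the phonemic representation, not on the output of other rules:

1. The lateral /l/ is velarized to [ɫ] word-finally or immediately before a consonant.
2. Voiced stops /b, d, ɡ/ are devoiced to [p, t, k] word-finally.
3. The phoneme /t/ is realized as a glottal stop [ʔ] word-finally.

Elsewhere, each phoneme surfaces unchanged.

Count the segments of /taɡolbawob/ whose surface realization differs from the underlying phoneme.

Segments that undergo a rule: /l/ → [ɫ] (rule 1); /b/ → [p] (rule 2).
All other segments surface unchanged.

2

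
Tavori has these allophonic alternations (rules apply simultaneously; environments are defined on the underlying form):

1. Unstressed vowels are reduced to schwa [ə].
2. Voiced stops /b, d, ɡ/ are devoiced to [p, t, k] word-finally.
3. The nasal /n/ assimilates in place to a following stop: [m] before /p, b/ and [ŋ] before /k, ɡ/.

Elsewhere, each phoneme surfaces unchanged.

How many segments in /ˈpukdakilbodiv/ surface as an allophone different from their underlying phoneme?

4

Segments that undergo a rule: /a/ → [ə] (rule 1); /i/ → [ə] (rule 1); /o/ → [ə] (rule 1); /i/ → [ə] (rule 1).
All other segments surface unchanged.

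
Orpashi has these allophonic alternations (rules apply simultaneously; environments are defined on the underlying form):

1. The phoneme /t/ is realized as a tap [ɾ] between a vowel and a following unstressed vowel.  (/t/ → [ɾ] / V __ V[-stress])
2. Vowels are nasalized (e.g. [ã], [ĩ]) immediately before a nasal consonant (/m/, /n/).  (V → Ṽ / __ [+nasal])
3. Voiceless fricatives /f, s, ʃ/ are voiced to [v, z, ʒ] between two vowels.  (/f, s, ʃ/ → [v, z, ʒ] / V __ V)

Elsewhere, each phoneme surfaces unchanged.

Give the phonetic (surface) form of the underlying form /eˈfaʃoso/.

/e/ — word-initial; rule 2 does not apply here → [e].
Rule 3 applies to /f/ (between /e/ and /a/: between two vowels) → [v].
/a/ (between /f/ and /ʃ/): rule 2 targets it, but not before a nasal consonant → unchanged [a].
/ʃ/ (between /a/ and /o/) occurs between two vowels → [ʒ] by rule 3.
/o/ — between /ʃ/ and /s/; rule 2 does not apply here → [o].
/s/ — between /o/ and /o/, between two vowels — surfaces as [z] (rule 3).
/o/ (word-final): rule 2 targets it, but not before a nasal consonant → unchanged [o].

[eˈvaʒozo]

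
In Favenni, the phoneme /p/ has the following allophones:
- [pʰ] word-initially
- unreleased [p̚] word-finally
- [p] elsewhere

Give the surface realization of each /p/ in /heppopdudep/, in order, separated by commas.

Occurrence 1 (position 3): no conditioning environment matches → elsewhere allophone [p].
Occurrence 2 (position 4): no conditioning environment matches → elsewhere allophone [p].
Occurrence 3 (position 6): no conditioning environment matches → elsewhere allophone [p].
Occurrence 4 (position 11): word-finally → [p̚].

[p], [p], [p], [p̚]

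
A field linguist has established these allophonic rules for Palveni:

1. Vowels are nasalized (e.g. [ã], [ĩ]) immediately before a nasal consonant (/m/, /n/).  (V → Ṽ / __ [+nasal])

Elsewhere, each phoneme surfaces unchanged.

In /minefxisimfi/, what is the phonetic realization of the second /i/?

/i/ — between /x/ and /s/; rule 1 does not apply here → [i].

[i]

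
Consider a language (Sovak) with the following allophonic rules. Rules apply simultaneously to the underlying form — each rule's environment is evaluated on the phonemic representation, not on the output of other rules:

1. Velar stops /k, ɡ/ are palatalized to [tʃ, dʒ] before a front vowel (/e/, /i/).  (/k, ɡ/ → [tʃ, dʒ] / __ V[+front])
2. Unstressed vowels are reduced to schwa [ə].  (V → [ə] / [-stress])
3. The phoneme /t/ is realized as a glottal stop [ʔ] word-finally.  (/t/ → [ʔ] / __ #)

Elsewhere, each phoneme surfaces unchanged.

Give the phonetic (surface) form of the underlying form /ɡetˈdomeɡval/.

/ɡ/ — word-initial, before a front vowel — surfaces as [dʒ] (rule 1).
/e/ (between /ɡ/ and /t/) occurs in an unstressed syllable → [ə] by rule 2.
/t/ (between /e/ and /d/): rule 3 targets it, but not word-finally → unchanged [t].
/d/ stays [d].
/o/ (between /d/ and /m/) fails the environment for rule 2, so it stays [o].
/m/ stays [m].
/e/ (between /m/ and /ɡ/): in an unstressed syllable, so rule 2 applies → [ə].
/ɡ/ (between /e/ and /v/) fails the environment for rule 1, so it stays [ɡ].
/v/ — not in any rule's target class → [v].
/a/ (between /v/ and /l/) occurs in an unstressed syllable → [ə] by rule 2.
/l/ — not in any rule's target class → [l].

[dʒətˈdoməɡvəl]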